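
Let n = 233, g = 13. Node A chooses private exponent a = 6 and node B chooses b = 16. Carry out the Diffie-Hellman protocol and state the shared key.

175

Node A sends A = g^a mod n = 13^6 mod 233.
13^1 ≡ 13 (mod 233)
13^2 = (13^1)^2 ≡ 13^2 = 169 ≡ 169 (mod 233)
13^4 = (13^2)^2 ≡ 169^2 = 28561 ≡ 135 (mod 233)
13^6 = 13^4 · 13^2 ≡ 135 · 169 ≡ 214 (mod 233).
So A = 214. Node B then computes K = A^b mod n = 214^16 mod 233.
214^1 ≡ 214 (mod 233)
214^2 = (214^1)^2 ≡ 214^2 = 45796 ≡ 128 (mod 233)
214^4 = (214^2)^2 ≡ 128^2 = 16384 ≡ 74 (mod 233)
214^8 = (214^4)^2 ≡ 74^2 = 5476 ≡ 117 (mod 233)
214^16 = (214^8)^2 ≡ 117^2 = 13689 ≡ 175 (mod 233)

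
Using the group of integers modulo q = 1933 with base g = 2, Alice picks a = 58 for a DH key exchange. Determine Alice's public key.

Public value = 2^58 mod 1933.
2^1 ≡ 2 (mod 1933)
2^2 = (2^1)^2 ≡ 2^2 = 4 ≡ 4 (mod 1933)
2^4 = (2^2)^2 ≡ 4^2 = 16 ≡ 16 (mod 1933)
2^8 = (2^4)^2 ≡ 16^2 = 256 ≡ 256 (mod 1933)
2^16 = (2^8)^2 ≡ 256^2 = 65536 ≡ 1747 (mod 1933)
2^32 = (2^16)^2 ≡ 1747^2 = 3052009 ≡ 1735 (mod 1933)
2^58 = 2^32 · 2^16 · 2^8 · 2^2 ≡ 1735 · 1747 · 256 · 4 ≡ 975 (mod 1933).

975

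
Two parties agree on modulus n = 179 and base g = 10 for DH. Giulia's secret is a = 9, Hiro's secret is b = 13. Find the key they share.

Hiro sends B = g^b mod n = 10^13 mod 179.
10^1 ≡ 10 (mod 179)
10^2 = (10^1)^2 ≡ 10^2 = 100 ≡ 100 (mod 179)
10^4 = (10^2)^2 ≡ 100^2 = 10000 ≡ 155 (mod 179)
10^8 = (10^4)^2 ≡ 155^2 = 24025 ≡ 39 (mod 179)
10^13 = 10^8 · 10^4 · 10^1 ≡ 39 · 155 · 10 ≡ 127 (mod 179).
So B = 127. Giulia then computes K = B^a mod n = 127^9 mod 179.
127^1 ≡ 127 (mod 179)
127^2 = (127^1)^2 ≡ 127^2 = 16129 ≡ 19 (mod 179)
127^4 = (127^2)^2 ≡ 19^2 = 361 ≡ 3 (mod 179)
127^8 = (127^4)^2 ≡ 3^2 = 9 ≡ 9 (mod 179)
127^9 = 127^8 · 127^1 ≡ 9 · 127 ≡ 69 (mod 179).

69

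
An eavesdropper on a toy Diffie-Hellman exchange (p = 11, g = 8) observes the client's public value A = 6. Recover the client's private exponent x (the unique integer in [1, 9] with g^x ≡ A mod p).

Try successive powers of 8 modulo 11:
8^1 ≡ 8
8^2 ≡ 9
8^3 ≡ 6
Found: x = 3.

3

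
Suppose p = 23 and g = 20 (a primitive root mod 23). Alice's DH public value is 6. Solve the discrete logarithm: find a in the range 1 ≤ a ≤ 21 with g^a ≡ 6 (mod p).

Try successive powers of 20 modulo 23:
20^1 ≡ 20
20^2 ≡ 9
20^3 ≡ 19
20^4 ≡ 12
20^5 ≡ 10
20^6 ≡ 16
20^7 ≡ 21
20^8 ≡ 6
Found: a = 8.

8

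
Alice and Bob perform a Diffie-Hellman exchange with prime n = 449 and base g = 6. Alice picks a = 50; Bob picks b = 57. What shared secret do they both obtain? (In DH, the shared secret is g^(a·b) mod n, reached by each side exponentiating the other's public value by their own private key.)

Bob sends B = g^b mod n = 6^57 mod 449.
6^1 ≡ 6 (mod 449)
6^2 = (6^1)^2 ≡ 6^2 = 36 ≡ 36 (mod 449)
6^4 = (6^2)^2 ≡ 36^2 = 1296 ≡ 398 (mod 449)
6^8 = (6^4)^2 ≡ 398^2 = 158404 ≡ 356 (mod 449)
6^16 = (6^8)^2 ≡ 356^2 = 126736 ≡ 118 (mod 449)
6^32 = (6^16)^2 ≡ 118^2 = 13924 ≡ 5 (mod 449)
6^57 = 6^32 · 6^16 · 6^8 · 6^1 ≡ 5 · 118 · 356 · 6 ≡ 346 (mod 449).
So B = 346. Alice then computes K = B^a mod n = 346^50 mod 449.
346^1 ≡ 346 (mod 449)
346^2 = (346^1)^2 ≡ 346^2 = 119716 ≡ 282 (mod 449)
346^4 = (346^2)^2 ≡ 282^2 = 79524 ≡ 51 (mod 449)
346^8 = (346^4)^2 ≡ 51^2 = 2601 ≡ 356 (mod 449)
346^16 = (346^8)^2 ≡ 356^2 = 126736 ≡ 118 (mod 449)
346^32 = (346^16)^2 ≡ 118^2 = 13924 ≡ 5 (mod 449)
346^50 = 346^32 · 346^16 · 346^2 ≡ 5 · 118 · 282 ≡ 250 (mod 449).

250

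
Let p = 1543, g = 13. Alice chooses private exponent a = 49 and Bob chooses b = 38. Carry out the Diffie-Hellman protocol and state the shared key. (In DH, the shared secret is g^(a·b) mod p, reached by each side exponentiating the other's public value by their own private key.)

458

Bob sends B = g^b mod p = 13^38 mod 1543.
13^1 ≡ 13 (mod 1543)
13^2 = (13^1)^2 ≡ 13^2 = 169 ≡ 169 (mod 1543)
13^4 = (13^2)^2 ≡ 169^2 = 28561 ≡ 787 (mod 1543)
13^8 = (13^4)^2 ≡ 787^2 = 619369 ≡ 626 (mod 1543)
13^16 = (13^8)^2 ≡ 626^2 = 391876 ≡ 1497 (mod 1543)
13^32 = (13^16)^2 ≡ 1497^2 = 2241009 ≡ 573 (mod 1543)
13^38 = 13^32 · 13^4 · 13^2 ≡ 573 · 787 · 169 ≡ 406 (mod 1543).
So B = 406. Alice then computes K = B^a mod p = 406^49 mod 1543.
406^1 ≡ 406 (mod 1543)
406^2 = (406^1)^2 ≡ 406^2 = 164836 ≡ 1278 (mod 1543)
406^4 = (406^2)^2 ≡ 1278^2 = 1633284 ≡ 790 (mod 1543)
406^8 = (406^4)^2 ≡ 790^2 = 624100 ≡ 728 (mod 1543)
406^16 = (406^8)^2 ≡ 728^2 = 529984 ≡ 735 (mod 1543)
406^32 = (406^16)^2 ≡ 735^2 = 540225 ≡ 175 (mod 1543)
406^49 = 406^32 · 406^16 · 406^1 ≡ 175 · 735 · 406 ≡ 458 (mod 1543).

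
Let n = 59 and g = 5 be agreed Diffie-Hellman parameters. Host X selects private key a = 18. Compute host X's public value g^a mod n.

Public value = 5^18 mod 59.
5^1 ≡ 5 (mod 59)
5^2 = (5^1)^2 ≡ 5^2 = 25 ≡ 25 (mod 59)
5^4 = (5^2)^2 ≡ 25^2 = 625 ≡ 35 (mod 59)
5^8 = (5^4)^2 ≡ 35^2 = 1225 ≡ 45 (mod 59)
5^16 = (5^8)^2 ≡ 45^2 = 2025 ≡ 19 (mod 59)
5^18 = 5^16 · 5^2 ≡ 19 · 25 ≡ 3 (mod 59).

3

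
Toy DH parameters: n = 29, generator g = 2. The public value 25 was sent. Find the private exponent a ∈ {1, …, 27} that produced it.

16

Try successive powers of 2 modulo 29:
2^1 ≡ 2
2^2 ≡ 4
2^3 ≡ 8
2^4 ≡ 16
2^5 ≡ 3
2^6 ≡ 6
2^7 ≡ 12
2^8 ≡ 24
2^9 ≡ 19
2^10 ≡ 9
2^11 ≡ 18
2^12 ≡ 7
2^13 ≡ 14
2^14 ≡ 28
2^15 ≡ 27
2^16 ≡ 25
Found: a = 16.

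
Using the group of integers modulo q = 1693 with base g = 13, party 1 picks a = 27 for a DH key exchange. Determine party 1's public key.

914

Public value = 13^27 mod 1693.
13^1 ≡ 13 (mod 1693)
13^2 = (13^1)^2 ≡ 13^2 = 169 ≡ 169 (mod 1693)
13^4 = (13^2)^2 ≡ 169^2 = 28561 ≡ 1473 (mod 1693)
13^8 = (13^4)^2 ≡ 1473^2 = 2169729 ≡ 996 (mod 1693)
13^16 = (13^8)^2 ≡ 996^2 = 992016 ≡ 1611 (mod 1693)
13^27 = 13^16 · 13^8 · 13^2 · 13^1 ≡ 1611 · 996 · 169 · 13 ≡ 914 (mod 1693).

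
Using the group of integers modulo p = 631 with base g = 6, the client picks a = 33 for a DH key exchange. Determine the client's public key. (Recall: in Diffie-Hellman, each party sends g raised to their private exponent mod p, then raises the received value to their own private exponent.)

333

Public value = 6^33 (mod 631).
6^1 ≡ 6 (mod 631)
6^2 = (6^1)^2 ≡ 6^2 = 36 ≡ 36 (mod 631)
6^4 = (6^2)^2 ≡ 36^2 = 1296 ≡ 34 (mod 631)
6^8 = (6^4)^2 ≡ 34^2 = 1156 ≡ 525 (mod 631)
6^16 = (6^8)^2 ≡ 525^2 = 275625 ≡ 509 (mod 631)
6^32 = (6^16)^2 ≡ 509^2 = 259081 ≡ 371 (mod 631)
6^33 = 6^32 · 6^1 ≡ 371 · 6 ≡ 333 (mod 631).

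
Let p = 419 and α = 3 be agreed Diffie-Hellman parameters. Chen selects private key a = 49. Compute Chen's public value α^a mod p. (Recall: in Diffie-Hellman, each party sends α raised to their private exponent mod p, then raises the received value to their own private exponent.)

Public value = 3^49 mod 419.
3^1 ≡ 3 (mod 419)
3^2 = (3^1)^2 ≡ 3^2 = 9 ≡ 9 (mod 419)
3^4 = (3^2)^2 ≡ 9^2 = 81 ≡ 81 (mod 419)
3^8 = (3^4)^2 ≡ 81^2 = 6561 ≡ 276 (mod 419)
3^16 = (3^8)^2 ≡ 276^2 = 76176 ≡ 337 (mod 419)
3^32 = (3^16)^2 ≡ 337^2 = 113569 ≡ 20 (mod 419)
3^49 = 3^32 · 3^16 · 3^1 ≡ 20 · 337 · 3 ≡ 108 (mod 419).

108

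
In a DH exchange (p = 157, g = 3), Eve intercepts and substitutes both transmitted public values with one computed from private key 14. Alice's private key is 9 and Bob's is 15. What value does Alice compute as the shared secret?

99

Alice receives Eve's public value M = 3^14 mod 157 instead of the honest one.
3^1 ≡ 3 (mod 157)
3^2 = (3^1)^2 ≡ 3^2 = 9 ≡ 9 (mod 157)
3^4 = (3^2)^2 ≡ 9^2 = 81 ≡ 81 (mod 157)
3^8 = (3^4)^2 ≡ 81^2 = 6561 ≡ 124 (mod 157)
3^14 = 3^8 · 3^4 · 3^2 ≡ 124 · 81 · 9 ≡ 121 (mod 157).
So M = 121. Alice computes K = M^9 mod 157.
121^1 ≡ 121 (mod 157)
121^2 = (121^1)^2 ≡ 121^2 = 14641 ≡ 40 (mod 157)
121^4 = (121^2)^2 ≡ 40^2 = 1600 ≡ 30 (mod 157)
121^8 = (121^4)^2 ≡ 30^2 = 900 ≡ 115 (mod 157)
121^9 = 121^8 · 121^1 ≡ 115 · 121 ≡ 99 (mod 157).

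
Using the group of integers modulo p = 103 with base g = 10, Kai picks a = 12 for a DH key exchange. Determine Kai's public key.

8

Public value = 10^12 (mod 103).
10^1 ≡ 10 (mod 103)
10^2 = (10^1)^2 ≡ 10^2 = 100 ≡ 100 (mod 103)
10^4 = (10^2)^2 ≡ 100^2 = 10000 ≡ 9 (mod 103)
10^8 = (10^4)^2 ≡ 9^2 = 81 ≡ 81 (mod 103)
10^12 = 10^8 · 10^4 ≡ 81 · 9 ≡ 8 (mod 103).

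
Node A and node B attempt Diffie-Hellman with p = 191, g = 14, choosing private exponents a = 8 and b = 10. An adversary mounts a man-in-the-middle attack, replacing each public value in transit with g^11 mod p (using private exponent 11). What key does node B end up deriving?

Node B receives an adversary's public value M = 14^11 mod 191 instead of the honest one.
14^1 ≡ 14 (mod 191)
14^2 = (14^1)^2 ≡ 14^2 = 196 ≡ 5 (mod 191)
14^4 = (14^2)^2 ≡ 5^2 = 25 ≡ 25 (mod 191)
14^8 = (14^4)^2 ≡ 25^2 = 625 ≡ 52 (mod 191)
14^11 = 14^8 · 14^2 · 14^1 ≡ 52 · 5 · 14 ≡ 11 (mod 191).
So M = 11. Node B computes K = M^10 mod 191.
11^1 ≡ 11 (mod 191)
11^2 = (11^1)^2 ≡ 11^2 = 121 ≡ 121 (mod 191)
11^4 = (11^2)^2 ≡ 121^2 = 14641 ≡ 125 (mod 191)
11^8 = (11^4)^2 ≡ 125^2 = 15625 ≡ 154 (mod 191)
11^10 = 11^8 · 11^2 ≡ 154 · 121 ≡ 107 (mod 191).

107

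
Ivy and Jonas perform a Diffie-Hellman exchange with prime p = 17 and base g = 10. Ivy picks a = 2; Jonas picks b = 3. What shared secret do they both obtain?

9

Ivy sends A = g^a mod p = 10^2 mod 17.
10^1 ≡ 10 (mod 17)
10^2 = (10^1)^2 ≡ 10^2 = 100 ≡ 15 (mod 17)
So A = 15. Jonas then computes K = A^b mod p = 15^3 mod 17.
15^1 ≡ 15 (mod 17)
15^2 = (15^1)^2 ≡ 15^2 = 225 ≡ 4 (mod 17)
15^3 = 15^2 · 15^1 ≡ 4 · 15 ≡ 9 (mod 17).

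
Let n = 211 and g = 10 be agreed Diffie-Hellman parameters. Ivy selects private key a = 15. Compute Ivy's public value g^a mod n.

210

Public value = 10^15 mod 211.
10^1 ≡ 10 (mod 211)
10^2 = (10^1)^2 ≡ 10^2 = 100 ≡ 100 (mod 211)
10^4 = (10^2)^2 ≡ 100^2 = 10000 ≡ 83 (mod 211)
10^8 = (10^4)^2 ≡ 83^2 = 6889 ≡ 137 (mod 211)
10^15 = 10^8 · 10^4 · 10^2 · 10^1 ≡ 137 · 83 · 100 · 10 ≡ 210 (mod 211).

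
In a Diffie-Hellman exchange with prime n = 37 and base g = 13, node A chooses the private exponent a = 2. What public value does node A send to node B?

Public value = 13^2 (mod 37).
13^1 ≡ 13 (mod 37)
13^2 = (13^1)^2 ≡ 13^2 = 169 ≡ 21 (mod 37)

21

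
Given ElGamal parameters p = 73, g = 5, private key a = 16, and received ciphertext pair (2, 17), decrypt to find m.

Shared mask s = c₁^a mod p = 2^16 mod 73.
2^1 ≡ 2 (mod 73)
2^2 = (2^1)^2 ≡ 2^2 = 4 ≡ 4 (mod 73)
2^4 = (2^2)^2 ≡ 4^2 = 16 ≡ 16 (mod 73)
2^8 = (2^4)^2 ≡ 16^2 = 256 ≡ 37 (mod 73)
2^16 = (2^8)^2 ≡ 37^2 = 1369 ≡ 55 (mod 73)
So s = 55; s⁻¹ ≡ 4 (mod 73).
m = c₂ · s⁻¹ mod 73 = 17 · 4 mod 73 = 68.

68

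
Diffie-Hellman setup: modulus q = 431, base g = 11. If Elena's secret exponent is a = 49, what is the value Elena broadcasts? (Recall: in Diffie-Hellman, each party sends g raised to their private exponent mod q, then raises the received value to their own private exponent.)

360

Public value = 11^49 mod 431.
11^1 ≡ 11 (mod 431)
11^2 = (11^1)^2 ≡ 11^2 = 121 ≡ 121 (mod 431)
11^4 = (11^2)^2 ≡ 121^2 = 14641 ≡ 418 (mod 431)
11^8 = (11^4)^2 ≡ 418^2 = 174724 ≡ 169 (mod 431)
11^16 = (11^8)^2 ≡ 169^2 = 28561 ≡ 115 (mod 431)
11^32 = (11^16)^2 ≡ 115^2 = 13225 ≡ 295 (mod 431)
11^49 = 11^32 · 11^16 · 11^1 ≡ 295 · 115 · 11 ≡ 360 (mod 431).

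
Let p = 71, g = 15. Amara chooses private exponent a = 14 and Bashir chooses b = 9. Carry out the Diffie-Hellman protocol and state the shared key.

54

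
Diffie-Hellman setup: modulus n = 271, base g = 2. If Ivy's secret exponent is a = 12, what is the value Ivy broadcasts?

Public value = 2^12 mod 271.
2^1 ≡ 2 (mod 271)
2^2 = (2^1)^2 ≡ 2^2 = 4 ≡ 4 (mod 271)
2^4 = (2^2)^2 ≡ 4^2 = 16 ≡ 16 (mod 271)
2^8 = (2^4)^2 ≡ 16^2 = 256 ≡ 256 (mod 271)
2^12 = 2^8 · 2^4 ≡ 256 · 16 ≡ 31 (mod 271).

31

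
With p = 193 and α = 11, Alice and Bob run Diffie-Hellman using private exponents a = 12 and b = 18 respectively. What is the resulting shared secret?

Bob sends B = α^b mod p = 11^18 mod 193.
11^1 ≡ 11 (mod 193)
11^2 = (11^1)^2 ≡ 11^2 = 121 ≡ 121 (mod 193)
11^4 = (11^2)^2 ≡ 121^2 = 14641 ≡ 166 (mod 193)
11^8 = (11^4)^2 ≡ 166^2 = 27556 ≡ 150 (mod 193)
11^16 = (11^8)^2 ≡ 150^2 = 22500 ≡ 112 (mod 193)
11^18 = 11^16 · 11^2 ≡ 112 · 121 ≡ 42 (mod 193).
So B = 42. Alice then computes K = B^a mod p = 42^12 mod 193.
42^1 ≡ 42 (mod 193)
42^2 = (42^1)^2 ≡ 42^2 = 1764 ≡ 27 (mod 193)
42^4 = (42^2)^2 ≡ 27^2 = 729 ≡ 150 (mod 193)
42^8 = (42^4)^2 ≡ 150^2 = 22500 ≡ 112 (mod 193)
42^12 = 42^8 · 42^4 ≡ 112 · 150 ≡ 9 (mod 193).

9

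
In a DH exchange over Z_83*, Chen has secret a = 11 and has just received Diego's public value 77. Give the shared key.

Shared key K = 77^11 mod 83.
77^1 ≡ 77 (mod 83)
77^2 = (77^1)^2 ≡ 77^2 = 5929 ≡ 36 (mod 83)
77^4 = (77^2)^2 ≡ 36^2 = 1296 ≡ 51 (mod 83)
77^8 = (77^4)^2 ≡ 51^2 = 2601 ≡ 28 (mod 83)
77^11 = 77^8 · 77^2 · 77^1 ≡ 28 · 36 · 77 ≡ 11 (mod 83).

11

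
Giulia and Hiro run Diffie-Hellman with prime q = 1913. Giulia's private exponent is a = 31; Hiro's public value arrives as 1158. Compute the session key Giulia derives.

Shared key K = 1158^31 mod 1913.
1158^1 ≡ 1158 (mod 1913)
1158^2 = (1158^1)^2 ≡ 1158^2 = 1340964 ≡ 1864 (mod 1913)
1158^4 = (1158^2)^2 ≡ 1864^2 = 3474496 ≡ 488 (mod 1913)
1158^8 = (1158^4)^2 ≡ 488^2 = 238144 ≡ 932 (mod 1913)
1158^16 = (1158^8)^2 ≡ 932^2 = 868624 ≡ 122 (mod 1913)
1158^31 = 1158^16 · 1158^8 · 1158^4 · 1158^2 · 1158^1 ≡ 122 · 932 · 488 · 1864 · 1158 ≡ 634 (mod 1913).

634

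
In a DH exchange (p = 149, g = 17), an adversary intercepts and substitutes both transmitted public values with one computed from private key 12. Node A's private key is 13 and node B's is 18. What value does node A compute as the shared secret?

5

Node A receives an adversary's public value M = 17^12 mod 149 instead of the honest one.
17^1 ≡ 17 (mod 149)
17^2 = (17^1)^2 ≡ 17^2 = 289 ≡ 140 (mod 149)
17^4 = (17^2)^2 ≡ 140^2 = 19600 ≡ 81 (mod 149)
17^8 = (17^4)^2 ≡ 81^2 = 6561 ≡ 5 (mod 149)
17^12 = 17^8 · 17^4 ≡ 5 · 81 ≡ 107 (mod 149).
So M = 107. Node A computes K = M^13 mod 149.
107^1 ≡ 107 (mod 149)
107^2 = (107^1)^2 ≡ 107^2 = 11449 ≡ 125 (mod 149)
107^4 = (107^2)^2 ≡ 125^2 = 15625 ≡ 129 (mod 149)
107^8 = (107^4)^2 ≡ 129^2 = 16641 ≡ 102 (mod 149)
107^13 = 107^8 · 107^4 · 107^1 ≡ 102 · 129 · 107 ≡ 5 (mod 149).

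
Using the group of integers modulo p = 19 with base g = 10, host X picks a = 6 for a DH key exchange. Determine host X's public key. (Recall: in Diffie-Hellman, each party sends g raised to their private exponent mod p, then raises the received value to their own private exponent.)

11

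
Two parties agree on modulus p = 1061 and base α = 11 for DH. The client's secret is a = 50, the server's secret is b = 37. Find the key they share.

The server sends B = α^b mod p = 11^37 mod 1061.
11^1 ≡ 11 (mod 1061)
11^2 = (11^1)^2 ≡ 11^2 = 121 ≡ 121 (mod 1061)
11^4 = (11^2)^2 ≡ 121^2 = 14641 ≡ 848 (mod 1061)
11^8 = (11^4)^2 ≡ 848^2 = 719104 ≡ 807 (mod 1061)
11^16 = (11^8)^2 ≡ 807^2 = 651249 ≡ 856 (mod 1061)
11^32 = (11^16)^2 ≡ 856^2 = 732736 ≡ 646 (mod 1061)
11^37 = 11^32 · 11^4 · 11^1 ≡ 646 · 848 · 11 ≡ 469 (mod 1061).
So B = 469. The client then computes K = B^a mod p = 469^50 mod 1061.
469^1 ≡ 469 (mod 1061)
469^2 = (469^1)^2 ≡ 469^2 = 219961 ≡ 334 (mod 1061)
469^4 = (469^2)^2 ≡ 334^2 = 111556 ≡ 151 (mod 1061)
469^8 = (469^4)^2 ≡ 151^2 = 22801 ≡ 520 (mod 1061)
469^16 = (469^8)^2 ≡ 520^2 = 270400 ≡ 906 (mod 1061)
469^32 = (469^16)^2 ≡ 906^2 = 820836 ≡ 683 (mod 1061)
469^50 = 469^32 · 469^16 · 469^2 ≡ 683 · 906 · 334 ≡ 1037 (mod 1061).

1037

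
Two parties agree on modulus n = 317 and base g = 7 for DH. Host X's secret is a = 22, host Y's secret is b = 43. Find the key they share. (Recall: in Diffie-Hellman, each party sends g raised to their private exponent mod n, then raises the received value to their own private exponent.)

110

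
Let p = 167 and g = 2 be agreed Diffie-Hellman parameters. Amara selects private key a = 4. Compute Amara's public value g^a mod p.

Public value = 2^4 mod 167.
2^1 ≡ 2 (mod 167)
2^2 = (2^1)^2 ≡ 2^2 = 4 ≡ 4 (mod 167)
2^4 = (2^2)^2 ≡ 4^2 = 16 ≡ 16 (mod 167)

16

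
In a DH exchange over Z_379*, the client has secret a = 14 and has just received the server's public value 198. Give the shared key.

185

Shared key K = 198^14 mod 379.
198^1 ≡ 198 (mod 379)
198^2 = (198^1)^2 ≡ 198^2 = 39204 ≡ 167 (mod 379)
198^4 = (198^2)^2 ≡ 167^2 = 27889 ≡ 222 (mod 379)
198^8 = (198^4)^2 ≡ 222^2 = 49284 ≡ 14 (mod 379)
198^14 = 198^8 · 198^4 · 198^2 ≡ 14 · 222 · 167 ≡ 185 (mod 379).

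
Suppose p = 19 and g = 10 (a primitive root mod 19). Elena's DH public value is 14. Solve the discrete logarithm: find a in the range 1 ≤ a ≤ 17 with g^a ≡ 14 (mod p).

11

Try successive powers of 10 modulo 19:
10^1 ≡ 10
10^2 ≡ 5
10^3 ≡ 12
10^4 ≡ 6
10^5 ≡ 3
10^6 ≡ 11
10^7 ≡ 15
10^8 ≡ 17
10^9 ≡ 18
10^10 ≡ 9
10^11 ≡ 14
Found: a = 11.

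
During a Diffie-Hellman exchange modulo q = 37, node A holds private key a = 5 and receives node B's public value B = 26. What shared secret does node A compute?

Shared key K = 26^5 mod 37.
26^1 ≡ 26 (mod 37)
26^2 = (26^1)^2 ≡ 26^2 = 676 ≡ 10 (mod 37)
26^4 = (26^2)^2 ≡ 10^2 = 100 ≡ 26 (mod 37)
26^5 = 26^4 · 26^1 ≡ 26 · 26 ≡ 10 (mod 37).

10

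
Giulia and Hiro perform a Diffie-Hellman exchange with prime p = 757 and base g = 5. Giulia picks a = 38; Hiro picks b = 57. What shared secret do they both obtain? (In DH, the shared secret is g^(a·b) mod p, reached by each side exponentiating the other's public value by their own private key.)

Hiro sends B = g^b mod p = 5^57 mod 757.
5^1 ≡ 5 (mod 757)
5^2 = (5^1)^2 ≡ 5^2 = 25 ≡ 25 (mod 757)
5^4 = (5^2)^2 ≡ 25^2 = 625 ≡ 625 (mod 757)
5^8 = (5^4)^2 ≡ 625^2 = 390625 ≡ 13 (mod 757)
5^16 = (5^8)^2 ≡ 13^2 = 169 ≡ 169 (mod 757)
5^32 = (5^16)^2 ≡ 169^2 = 28561 ≡ 552 (mod 757)
5^57 = 5^32 · 5^16 · 5^8 · 5^1 ≡ 552 · 169 · 13 · 5 ≡ 150 (mod 757).
So B = 150. Giulia then computes K = B^a mod p = 150^38 mod 757.
150^1 ≡ 150 (mod 757)
150^2 = (150^1)^2 ≡ 150^2 = 22500 ≡ 547 (mod 757)
150^4 = (150^2)^2 ≡ 547^2 = 299209 ≡ 194 (mod 757)
150^8 = (150^4)^2 ≡ 194^2 = 37636 ≡ 543 (mod 757)
150^16 = (150^8)^2 ≡ 543^2 = 294849 ≡ 376 (mod 757)
150^32 = (150^16)^2 ≡ 376^2 = 141376 ≡ 574 (mod 757)
150^38 = 150^32 · 150^4 · 150^2 ≡ 574 · 194 · 547 ≡ 484 (mod 757).

484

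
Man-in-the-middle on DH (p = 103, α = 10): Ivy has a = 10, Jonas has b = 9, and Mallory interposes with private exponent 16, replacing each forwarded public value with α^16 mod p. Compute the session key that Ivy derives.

Ivy receives Mallory's public value M = 10^16 mod 103 instead of the honest one.
10^1 ≡ 10 (mod 103)
10^2 = (10^1)^2 ≡ 10^2 = 100 ≡ 100 (mod 103)
10^4 = (10^2)^2 ≡ 100^2 = 10000 ≡ 9 (mod 103)
10^8 = (10^4)^2 ≡ 9^2 = 81 ≡ 81 (mod 103)
10^16 = (10^8)^2 ≡ 81^2 = 6561 ≡ 72 (mod 103)
So M = 72. Ivy computes K = M^10 mod 103.
72^1 ≡ 72 (mod 103)
72^2 = (72^1)^2 ≡ 72^2 = 5184 ≡ 34 (mod 103)
72^4 = (72^2)^2 ≡ 34^2 = 1156 ≡ 23 (mod 103)
72^8 = (72^4)^2 ≡ 23^2 = 529 ≡ 14 (mod 103)
72^10 = 72^8 · 72^2 ≡ 14 · 34 ≡ 64 (mod 103).

64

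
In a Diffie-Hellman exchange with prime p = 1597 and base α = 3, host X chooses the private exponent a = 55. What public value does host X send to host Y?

355

Public value = 3^55 mod 1597.
3^1 ≡ 3 (mod 1597)
3^2 = (3^1)^2 ≡ 3^2 = 9 ≡ 9 (mod 1597)
3^4 = (3^2)^2 ≡ 9^2 = 81 ≡ 81 (mod 1597)
3^8 = (3^4)^2 ≡ 81^2 = 6561 ≡ 173 (mod 1597)
3^16 = (3^8)^2 ≡ 173^2 = 29929 ≡ 1183 (mod 1597)
3^32 = (3^16)^2 ≡ 1183^2 = 1399489 ≡ 517 (mod 1597)
3^55 = 3^32 · 3^16 · 3^4 · 3^2 · 3^1 ≡ 517 · 1183 · 81 · 9 · 3 ≡ 355 (mod 1597).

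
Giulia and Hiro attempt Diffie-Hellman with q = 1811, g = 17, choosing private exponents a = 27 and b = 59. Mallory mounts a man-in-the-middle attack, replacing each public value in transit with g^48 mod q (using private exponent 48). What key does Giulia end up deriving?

1789

Giulia receives Mallory's public value M = 17^48 mod 1811 instead of the honest one.
17^1 ≡ 17 (mod 1811)
17^2 = (17^1)^2 ≡ 17^2 = 289 ≡ 289 (mod 1811)
17^4 = (17^2)^2 ≡ 289^2 = 83521 ≡ 215 (mod 1811)
17^8 = (17^4)^2 ≡ 215^2 = 46225 ≡ 950 (mod 1811)
17^16 = (17^8)^2 ≡ 950^2 = 902500 ≡ 622 (mod 1811)
17^32 = (17^16)^2 ≡ 622^2 = 386884 ≡ 1141 (mod 1811)
17^48 = 17^32 · 17^16 ≡ 1141 · 622 ≡ 1601 (mod 1811).
So M = 1601. Giulia computes K = M^27 mod 1811.
1601^1 ≡ 1601 (mod 1811)
1601^2 = (1601^1)^2 ≡ 1601^2 = 2563201 ≡ 636 (mod 1811)
1601^4 = (1601^2)^2 ≡ 636^2 = 404496 ≡ 643 (mod 1811)
1601^8 = (1601^4)^2 ≡ 643^2 = 413449 ≡ 541 (mod 1811)
1601^16 = (1601^8)^2 ≡ 541^2 = 292681 ≡ 1110 (mod 1811)
1601^27 = 1601^16 · 1601^8 · 1601^2 · 1601^1 ≡ 1110 · 541 · 636 · 1601 ≡ 1789 (mod 1811).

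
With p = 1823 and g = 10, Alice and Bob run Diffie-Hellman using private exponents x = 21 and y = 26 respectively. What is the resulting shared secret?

Alice sends A = g^x mod p = 10^21 mod 1823.
10^1 ≡ 10 (mod 1823)
10^2 = (10^1)^2 ≡ 10^2 = 100 ≡ 100 (mod 1823)
10^4 = (10^2)^2 ≡ 100^2 = 10000 ≡ 885 (mod 1823)
10^8 = (10^4)^2 ≡ 885^2 = 783225 ≡ 1158 (mod 1823)
10^16 = (10^8)^2 ≡ 1158^2 = 1340964 ≡ 1059 (mod 1823)
10^21 = 10^16 · 10^4 · 10^1 ≡ 1059 · 885 · 10 ≡ 107 (mod 1823).
So A = 107. Bob then computes K = A^y mod p = 107^26 mod 1823.
107^1 ≡ 107 (mod 1823)
107^2 = (107^1)^2 ≡ 107^2 = 11449 ≡ 511 (mod 1823)
107^4 = (107^2)^2 ≡ 511^2 = 261121 ≡ 432 (mod 1823)
107^8 = (107^4)^2 ≡ 432^2 = 186624 ≡ 678 (mod 1823)
107^16 = (107^8)^2 ≡ 678^2 = 459684 ≡ 288 (mod 1823)
107^26 = 107^16 · 107^8 · 107^2 ≡ 288 · 678 · 511 ≡ 1645 (mod 1823).

1645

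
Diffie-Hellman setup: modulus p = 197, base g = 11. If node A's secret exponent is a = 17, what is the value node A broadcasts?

189

Public value = 11^17 mod 197.
11^1 ≡ 11 (mod 197)
11^2 = (11^1)^2 ≡ 11^2 = 121 ≡ 121 (mod 197)
11^4 = (11^2)^2 ≡ 121^2 = 14641 ≡ 63 (mod 197)
11^8 = (11^4)^2 ≡ 63^2 = 3969 ≡ 29 (mod 197)
11^16 = (11^8)^2 ≡ 29^2 = 841 ≡ 53 (mod 197)
11^17 = 11^16 · 11^1 ≡ 53 · 11 ≡ 189 (mod 197).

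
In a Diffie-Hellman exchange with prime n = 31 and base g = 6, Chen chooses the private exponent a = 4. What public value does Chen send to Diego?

Public value = 6^4 (mod 31).
6^1 ≡ 6 (mod 31)
6^2 = (6^1)^2 ≡ 6^2 = 36 ≡ 5 (mod 31)
6^4 = (6^2)^2 ≡ 5^2 = 25 ≡ 25 (mod 31)

25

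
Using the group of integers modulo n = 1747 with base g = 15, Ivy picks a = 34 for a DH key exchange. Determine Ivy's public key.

Public value = 15^34 (mod 1747).
15^1 ≡ 15 (mod 1747)
15^2 = (15^1)^2 ≡ 15^2 = 225 ≡ 225 (mod 1747)
15^4 = (15^2)^2 ≡ 225^2 = 50625 ≡ 1709 (mod 1747)
15^8 = (15^4)^2 ≡ 1709^2 = 2920681 ≡ 1444 (mod 1747)
15^16 = (15^8)^2 ≡ 1444^2 = 2085136 ≡ 965 (mod 1747)
15^32 = (15^16)^2 ≡ 965^2 = 931225 ≡ 74 (mod 1747)
15^34 = 15^32 · 15^2 ≡ 74 · 225 ≡ 927 (mod 1747).

927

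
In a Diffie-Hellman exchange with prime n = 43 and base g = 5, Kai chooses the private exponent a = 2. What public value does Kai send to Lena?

Public value = 5^2 mod 43.
5^1 ≡ 5 (mod 43)
5^2 = (5^1)^2 ≡ 5^2 = 25 ≡ 25 (mod 43)

25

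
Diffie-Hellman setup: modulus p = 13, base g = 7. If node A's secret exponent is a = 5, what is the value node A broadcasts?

Public value = 7^5 mod 13.
7^1 ≡ 7 (mod 13)
7^2 = (7^1)^2 ≡ 7^2 = 49 ≡ 10 (mod 13)
7^4 = (7^2)^2 ≡ 10^2 = 100 ≡ 9 (mod 13)
7^5 = 7^4 · 7^1 ≡ 9 · 7 ≡ 11 (mod 13).

11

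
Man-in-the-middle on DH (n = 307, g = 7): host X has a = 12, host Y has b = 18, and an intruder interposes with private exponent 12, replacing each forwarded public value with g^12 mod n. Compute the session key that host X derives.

Host X receives an intruder's public value M = 7^12 mod 307 instead of the honest one.
7^1 ≡ 7 (mod 307)
7^2 = (7^1)^2 ≡ 7^2 = 49 ≡ 49 (mod 307)
7^4 = (7^2)^2 ≡ 49^2 = 2401 ≡ 252 (mod 307)
7^8 = (7^4)^2 ≡ 252^2 = 63504 ≡ 262 (mod 307)
7^12 = 7^8 · 7^4 ≡ 262 · 252 ≡ 19 (mod 307).
So M = 19. Host X computes K = M^12 mod 307.
19^1 ≡ 19 (mod 307)
19^2 = (19^1)^2 ≡ 19^2 = 361 ≡ 54 (mod 307)
19^4 = (19^2)^2 ≡ 54^2 = 2916 ≡ 153 (mod 307)
19^8 = (19^4)^2 ≡ 153^2 = 23409 ≡ 77 (mod 307)
19^12 = 19^8 · 19^4 ≡ 77 · 153 ≡ 115 (mod 307).

115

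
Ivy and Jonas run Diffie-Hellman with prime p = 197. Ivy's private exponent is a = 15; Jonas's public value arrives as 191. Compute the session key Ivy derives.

Shared key K = 191^15 mod 197.
191^1 ≡ 191 (mod 197)
191^2 = (191^1)^2 ≡ 191^2 = 36481 ≡ 36 (mod 197)
191^4 = (191^2)^2 ≡ 36^2 = 1296 ≡ 114 (mod 197)
191^8 = (191^4)^2 ≡ 114^2 = 12996 ≡ 191 (mod 197)
191^15 = 191^8 · 191^4 · 191^2 · 191^1 ≡ 191 · 114 · 36 · 191 ≡ 191 (mod 197).

191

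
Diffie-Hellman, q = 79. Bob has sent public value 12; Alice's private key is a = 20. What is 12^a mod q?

64

Shared key K = 12^20 mod 79.
12^1 ≡ 12 (mod 79)
12^2 = (12^1)^2 ≡ 12^2 = 144 ≡ 65 (mod 79)
12^4 = (12^2)^2 ≡ 65^2 = 4225 ≡ 38 (mod 79)
12^8 = (12^4)^2 ≡ 38^2 = 1444 ≡ 22 (mod 79)
12^16 = (12^8)^2 ≡ 22^2 = 484 ≡ 10 (mod 79)
12^20 = 12^16 · 12^4 ≡ 10 · 38 ≡ 64 (mod 79).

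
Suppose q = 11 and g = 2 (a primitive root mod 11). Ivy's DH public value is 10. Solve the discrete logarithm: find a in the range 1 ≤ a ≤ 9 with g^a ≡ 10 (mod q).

5

Try successive powers of 2 modulo 11:
2^1 ≡ 2
2^2 ≡ 4
2^3 ≡ 8
2^4 ≡ 5
2^5 ≡ 10
Found: a = 5.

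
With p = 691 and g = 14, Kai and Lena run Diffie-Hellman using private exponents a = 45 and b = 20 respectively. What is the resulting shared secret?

20

Lena sends B = g^b mod p = 14^20 mod 691.
14^1 ≡ 14 (mod 691)
14^2 = (14^1)^2 ≡ 14^2 = 196 ≡ 196 (mod 691)
14^4 = (14^2)^2 ≡ 196^2 = 38416 ≡ 411 (mod 691)
14^8 = (14^4)^2 ≡ 411^2 = 168921 ≡ 317 (mod 691)
14^16 = (14^8)^2 ≡ 317^2 = 100489 ≡ 294 (mod 691)
14^20 = 14^16 · 14^4 ≡ 294 · 411 ≡ 600 (mod 691).
So B = 600. Kai then computes K = B^a mod p = 600^45 mod 691.
600^1 ≡ 600 (mod 691)
600^2 = (600^1)^2 ≡ 600^2 = 360000 ≡ 680 (mod 691)
600^4 = (600^2)^2 ≡ 680^2 = 462400 ≡ 121 (mod 691)
600^8 = (600^4)^2 ≡ 121^2 = 14641 ≡ 130 (mod 691)
600^16 = (600^8)^2 ≡ 130^2 = 16900 ≡ 316 (mod 691)
600^32 = (600^16)^2 ≡ 316^2 = 99856 ≡ 352 (mod 691)
600^45 = 600^32 · 600^8 · 600^4 · 600^1 ≡ 352 · 130 · 121 · 600 ≡ 20 (mod 691).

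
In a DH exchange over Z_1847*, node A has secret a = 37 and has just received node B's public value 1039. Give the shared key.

765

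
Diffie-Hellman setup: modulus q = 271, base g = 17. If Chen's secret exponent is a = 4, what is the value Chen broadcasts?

Public value = 17^4 mod 271.
17^1 ≡ 17 (mod 271)
17^2 = (17^1)^2 ≡ 17^2 = 289 ≡ 18 (mod 271)
17^4 = (17^2)^2 ≡ 18^2 = 324 ≡ 53 (mod 271)

53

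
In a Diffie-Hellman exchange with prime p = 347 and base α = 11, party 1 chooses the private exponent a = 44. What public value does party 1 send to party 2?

Public value = 11^44 mod 347.
11^1 ≡ 11 (mod 347)
11^2 = (11^1)^2 ≡ 11^2 = 121 ≡ 121 (mod 347)
11^4 = (11^2)^2 ≡ 121^2 = 14641 ≡ 67 (mod 347)
11^8 = (11^4)^2 ≡ 67^2 = 4489 ≡ 325 (mod 347)
11^16 = (11^8)^2 ≡ 325^2 = 105625 ≡ 137 (mod 347)
11^32 = (11^16)^2 ≡ 137^2 = 18769 ≡ 31 (mod 347)
11^44 = 11^32 · 11^8 · 11^4 ≡ 31 · 325 · 67 ≡ 110 (mod 347).

110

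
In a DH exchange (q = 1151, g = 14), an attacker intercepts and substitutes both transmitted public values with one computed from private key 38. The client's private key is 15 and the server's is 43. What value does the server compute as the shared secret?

The server receives an attacker's public value M = 14^38 mod 1151 instead of the honest one.
14^1 ≡ 14 (mod 1151)
14^2 = (14^1)^2 ≡ 14^2 = 196 ≡ 196 (mod 1151)
14^4 = (14^2)^2 ≡ 196^2 = 38416 ≡ 433 (mod 1151)
14^8 = (14^4)^2 ≡ 433^2 = 187489 ≡ 1027 (mod 1151)
14^16 = (14^8)^2 ≡ 1027^2 = 1054729 ≡ 413 (mod 1151)
14^32 = (14^16)^2 ≡ 413^2 = 170569 ≡ 221 (mod 1151)
14^38 = 14^32 · 14^4 · 14^2 ≡ 221 · 433 · 196 ≡ 283 (mod 1151).
So M = 283. The server computes K = M^43 mod 1151.
283^1 ≡ 283 (mod 1151)
283^2 = (283^1)^2 ≡ 283^2 = 80089 ≡ 670 (mod 1151)
283^4 = (283^2)^2 ≡ 670^2 = 448900 ≡ 10 (mod 1151)
283^8 = (283^4)^2 ≡ 10^2 = 100 ≡ 100 (mod 1151)
283^16 = (283^8)^2 ≡ 100^2 = 10000 ≡ 792 (mod 1151)
283^32 = (283^16)^2 ≡ 792^2 = 627264 ≡ 1120 (mod 1151)
283^43 = 283^32 · 283^8 · 283^2 · 283^1 ≡ 1120 · 100 · 670 · 283 ≡ 529 (mod 1151).

529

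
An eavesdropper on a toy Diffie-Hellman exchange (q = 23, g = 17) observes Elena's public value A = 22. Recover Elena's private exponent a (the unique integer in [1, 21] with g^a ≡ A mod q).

11

Try successive powers of 17 modulo 23:
17^1 ≡ 17
17^2 ≡ 13
17^3 ≡ 14
17^4 ≡ 8
17^5 ≡ 21
17^6 ≡ 12
17^7 ≡ 20
17^8 ≡ 18
17^9 ≡ 7
17^10 ≡ 4
17^11 ≡ 22
Found: a = 11.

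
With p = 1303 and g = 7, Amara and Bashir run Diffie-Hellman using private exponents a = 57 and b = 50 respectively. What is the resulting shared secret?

729

Amara sends A = g^a mod p = 7^57 mod 1303.
7^1 ≡ 7 (mod 1303)
7^2 = (7^1)^2 ≡ 7^2 = 49 ≡ 49 (mod 1303)
7^4 = (7^2)^2 ≡ 49^2 = 2401 ≡ 1098 (mod 1303)
7^8 = (7^4)^2 ≡ 1098^2 = 1205604 ≡ 329 (mod 1303)
7^16 = (7^8)^2 ≡ 329^2 = 108241 ≡ 92 (mod 1303)
7^32 = (7^16)^2 ≡ 92^2 = 8464 ≡ 646 (mod 1303)
7^57 = 7^32 · 7^16 · 7^8 · 7^1 ≡ 646 · 92 · 329 · 7 ≡ 867 (mod 1303).
So A = 867. Bashir then computes K = A^b mod p = 867^50 mod 1303.
867^1 ≡ 867 (mod 1303)
867^2 = (867^1)^2 ≡ 867^2 = 751689 ≡ 1161 (mod 1303)
867^4 = (867^2)^2 ≡ 1161^2 = 1347921 ≡ 619 (mod 1303)
867^8 = (867^4)^2 ≡ 619^2 = 383161 ≡ 79 (mod 1303)
867^16 = (867^8)^2 ≡ 79^2 = 6241 ≡ 1029 (mod 1303)
867^32 = (867^16)^2 ≡ 1029^2 = 1058841 ≡ 805 (mod 1303)
867^50 = 867^32 · 867^16 · 867^2 ≡ 805 · 1029 · 1161 ≡ 729 (mod 1303).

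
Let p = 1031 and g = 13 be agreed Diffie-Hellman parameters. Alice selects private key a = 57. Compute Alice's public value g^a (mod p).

Public value = 13^57 (mod 1031).
13^1 ≡ 13 (mod 1031)
13^2 = (13^1)^2 ≡ 13^2 = 169 ≡ 169 (mod 1031)
13^4 = (13^2)^2 ≡ 169^2 = 28561 ≡ 724 (mod 1031)
13^8 = (13^4)^2 ≡ 724^2 = 524176 ≡ 428 (mod 1031)
13^16 = (13^8)^2 ≡ 428^2 = 183184 ≡ 697 (mod 1031)
13^32 = (13^16)^2 ≡ 697^2 = 485809 ≡ 208 (mod 1031)
13^57 = 13^32 · 13^16 · 13^8 · 13^1 ≡ 208 · 697 · 428 · 13 ≡ 312 (mod 1031).

312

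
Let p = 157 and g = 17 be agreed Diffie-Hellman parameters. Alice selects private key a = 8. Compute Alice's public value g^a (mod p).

9

Public value = 17^8 (mod 157).
17^1 ≡ 17 (mod 157)
17^2 = (17^1)^2 ≡ 17^2 = 289 ≡ 132 (mod 157)
17^4 = (17^2)^2 ≡ 132^2 = 17424 ≡ 154 (mod 157)
17^8 = (17^4)^2 ≡ 154^2 = 23716 ≡ 9 (mod 157)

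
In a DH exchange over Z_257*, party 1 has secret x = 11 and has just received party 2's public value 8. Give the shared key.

2

Shared key K = 8^11 mod 257.
8^1 ≡ 8 (mod 257)
8^2 = (8^1)^2 ≡ 8^2 = 64 ≡ 64 (mod 257)
8^4 = (8^2)^2 ≡ 64^2 = 4096 ≡ 241 (mod 257)
8^8 = (8^4)^2 ≡ 241^2 = 58081 ≡ 256 (mod 257)
8^11 = 8^8 · 8^2 · 8^1 ≡ 256 · 64 · 8 ≡ 2 (mod 257).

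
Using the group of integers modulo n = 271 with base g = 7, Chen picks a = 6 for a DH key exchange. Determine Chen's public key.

Public value = 7^6 mod 271.
7^1 ≡ 7 (mod 271)
7^2 = (7^1)^2 ≡ 7^2 = 49 ≡ 49 (mod 271)
7^4 = (7^2)^2 ≡ 49^2 = 2401 ≡ 233 (mod 271)
7^6 = 7^4 · 7^2 ≡ 233 · 49 ≡ 35 (mod 271).

35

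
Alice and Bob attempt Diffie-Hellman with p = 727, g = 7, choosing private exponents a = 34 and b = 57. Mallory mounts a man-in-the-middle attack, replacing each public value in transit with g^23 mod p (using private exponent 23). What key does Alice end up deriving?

Alice receives Mallory's public value M = 7^23 mod 727 instead of the honest one.
7^1 ≡ 7 (mod 727)
7^2 = (7^1)^2 ≡ 7^2 = 49 ≡ 49 (mod 727)
7^4 = (7^2)^2 ≡ 49^2 = 2401 ≡ 220 (mod 727)
7^8 = (7^4)^2 ≡ 220^2 = 48400 ≡ 418 (mod 727)
7^16 = (7^8)^2 ≡ 418^2 = 174724 ≡ 244 (mod 727)
7^23 = 7^16 · 7^4 · 7^2 · 7^1 ≡ 244 · 220 · 49 · 7 ≡ 238 (mod 727).
So M = 238. Alice computes K = M^34 mod 727.
238^1 ≡ 238 (mod 727)
238^2 = (238^1)^2 ≡ 238^2 = 56644 ≡ 665 (mod 727)
238^4 = (238^2)^2 ≡ 665^2 = 442225 ≡ 209 (mod 727)
238^8 = (238^4)^2 ≡ 209^2 = 43681 ≡ 61 (mod 727)
238^16 = (238^8)^2 ≡ 61^2 = 3721 ≡ 86 (mod 727)
238^32 = (238^16)^2 ≡ 86^2 = 7396 ≡ 126 (mod 727)
238^34 = 238^32 · 238^2 ≡ 126 · 665 ≡ 185 (mod 727).

185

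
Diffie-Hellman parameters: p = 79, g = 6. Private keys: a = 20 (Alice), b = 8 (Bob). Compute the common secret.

32

Alice sends A = g^a mod p = 6^20 mod 79.
6^1 ≡ 6 (mod 79)
6^2 = (6^1)^2 ≡ 6^2 = 36 ≡ 36 (mod 79)
6^4 = (6^2)^2 ≡ 36^2 = 1296 ≡ 32 (mod 79)
6^8 = (6^4)^2 ≡ 32^2 = 1024 ≡ 76 (mod 79)
6^16 = (6^8)^2 ≡ 76^2 = 5776 ≡ 9 (mod 79)
6^20 = 6^16 · 6^4 ≡ 9 · 32 ≡ 51 (mod 79).
So A = 51. Bob then computes K = A^b mod p = 51^8 mod 79.
51^1 ≡ 51 (mod 79)
51^2 = (51^1)^2 ≡ 51^2 = 2601 ≡ 73 (mod 79)
51^4 = (51^2)^2 ≡ 73^2 = 5329 ≡ 36 (mod 79)
51^8 = (51^4)^2 ≡ 36^2 = 1296 ≡ 32 (mod 79)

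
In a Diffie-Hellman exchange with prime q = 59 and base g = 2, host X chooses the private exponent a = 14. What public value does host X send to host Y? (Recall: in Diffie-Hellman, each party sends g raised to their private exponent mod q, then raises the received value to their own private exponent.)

41

Public value = 2^14 mod 59.
2^1 ≡ 2 (mod 59)
2^2 = (2^1)^2 ≡ 2^2 = 4 ≡ 4 (mod 59)
2^4 = (2^2)^2 ≡ 4^2 = 16 ≡ 16 (mod 59)
2^8 = (2^4)^2 ≡ 16^2 = 256 ≡ 20 (mod 59)
2^14 = 2^8 · 2^4 · 2^2 ≡ 20 · 16 · 4 ≡ 41 (mod 59).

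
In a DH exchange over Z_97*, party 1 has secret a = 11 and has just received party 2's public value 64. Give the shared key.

Shared key K = 64^11 mod 97.
64^1 ≡ 64 (mod 97)
64^2 = (64^1)^2 ≡ 64^2 = 4096 ≡ 22 (mod 97)
64^4 = (64^2)^2 ≡ 22^2 = 484 ≡ 96 (mod 97)
64^8 = (64^4)^2 ≡ 96^2 = 9216 ≡ 1 (mod 97)
64^11 = 64^8 · 64^2 · 64^1 ≡ 1 · 22 · 64 ≡ 50 (mod 97).

50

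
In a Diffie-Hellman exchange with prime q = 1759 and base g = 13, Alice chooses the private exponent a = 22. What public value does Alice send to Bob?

991

Public value = 13^22 (mod 1759).
13^1 ≡ 13 (mod 1759)
13^2 = (13^1)^2 ≡ 13^2 = 169 ≡ 169 (mod 1759)
13^4 = (13^2)^2 ≡ 169^2 = 28561 ≡ 417 (mod 1759)
13^8 = (13^4)^2 ≡ 417^2 = 173889 ≡ 1507 (mod 1759)
13^16 = (13^8)^2 ≡ 1507^2 = 2271049 ≡ 180 (mod 1759)
13^22 = 13^16 · 13^4 · 13^2 ≡ 180 · 417 · 169 ≡ 991 (mod 1759).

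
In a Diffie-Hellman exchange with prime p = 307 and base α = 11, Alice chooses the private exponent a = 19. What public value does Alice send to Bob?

201

Public value = 11^19 mod 307.
11^1 ≡ 11 (mod 307)
11^2 = (11^1)^2 ≡ 11^2 = 121 ≡ 121 (mod 307)
11^4 = (11^2)^2 ≡ 121^2 = 14641 ≡ 212 (mod 307)
11^8 = (11^4)^2 ≡ 212^2 = 44944 ≡ 122 (mod 307)
11^16 = (11^8)^2 ≡ 122^2 = 14884 ≡ 148 (mod 307)
11^19 = 11^16 · 11^2 · 11^1 ≡ 148 · 121 · 11 ≡ 201 (mod 307).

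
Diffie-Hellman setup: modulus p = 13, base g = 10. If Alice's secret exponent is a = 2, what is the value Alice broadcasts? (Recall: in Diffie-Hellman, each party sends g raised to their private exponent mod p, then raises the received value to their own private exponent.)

9

Public value = 10^2 mod 13.
10^1 ≡ 10 (mod 13)
10^2 = (10^1)^2 ≡ 10^2 = 100 ≡ 9 (mod 13)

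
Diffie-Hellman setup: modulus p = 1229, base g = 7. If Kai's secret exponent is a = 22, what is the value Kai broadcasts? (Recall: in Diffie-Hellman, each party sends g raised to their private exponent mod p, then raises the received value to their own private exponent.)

357

Public value = 7^22 mod 1229.
7^1 ≡ 7 (mod 1229)
7^2 = (7^1)^2 ≡ 7^2 = 49 ≡ 49 (mod 1229)
7^4 = (7^2)^2 ≡ 49^2 = 2401 ≡ 1172 (mod 1229)
7^8 = (7^4)^2 ≡ 1172^2 = 1373584 ≡ 791 (mod 1229)
7^16 = (7^8)^2 ≡ 791^2 = 625681 ≡ 120 (mod 1229)
7^22 = 7^16 · 7^4 · 7^2 ≡ 120 · 1172 · 49 ≡ 357 (mod 1229).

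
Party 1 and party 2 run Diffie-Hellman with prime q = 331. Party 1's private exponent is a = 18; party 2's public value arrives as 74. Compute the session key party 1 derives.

270

Shared key K = 74^18 mod 331.
74^1 ≡ 74 (mod 331)
74^2 = (74^1)^2 ≡ 74^2 = 5476 ≡ 180 (mod 331)
74^4 = (74^2)^2 ≡ 180^2 = 32400 ≡ 293 (mod 331)
74^8 = (74^4)^2 ≡ 293^2 = 85849 ≡ 120 (mod 331)
74^16 = (74^8)^2 ≡ 120^2 = 14400 ≡ 167 (mod 331)
74^18 = 74^16 · 74^2 ≡ 167 · 180 ≡ 270 (mod 331).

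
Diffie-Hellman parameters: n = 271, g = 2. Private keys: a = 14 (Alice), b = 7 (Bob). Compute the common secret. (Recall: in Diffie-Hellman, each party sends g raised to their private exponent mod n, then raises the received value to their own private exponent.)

Bob sends B = g^b mod n = 2^7 mod 271.
2^1 ≡ 2 (mod 271)
2^2 = (2^1)^2 ≡ 2^2 = 4 ≡ 4 (mod 271)
2^4 = (2^2)^2 ≡ 4^2 = 16 ≡ 16 (mod 271)
2^7 = 2^4 · 2^2 · 2^1 ≡ 16 · 4 · 2 ≡ 128 (mod 271).
So B = 128. Alice then computes K = B^a mod n = 128^14 mod 271.
128^1 ≡ 128 (mod 271)
128^2 = (128^1)^2 ≡ 128^2 = 16384 ≡ 124 (mod 271)
128^4 = (128^2)^2 ≡ 124^2 = 15376 ≡ 200 (mod 271)
128^8 = (128^4)^2 ≡ 200^2 = 40000 ≡ 163 (mod 271)
128^14 = 128^8 · 128^4 · 128^2 ≡ 163 · 200 · 124 ≡ 164 (mod 271).

164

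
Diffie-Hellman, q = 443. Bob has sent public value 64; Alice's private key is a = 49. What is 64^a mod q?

227

Shared key K = 64^49 mod 443.
64^1 ≡ 64 (mod 443)
64^2 = (64^1)^2 ≡ 64^2 = 4096 ≡ 109 (mod 443)
64^4 = (64^2)^2 ≡ 109^2 = 11881 ≡ 363 (mod 443)
64^8 = (64^4)^2 ≡ 363^2 = 131769 ≡ 198 (mod 443)
64^16 = (64^8)^2 ≡ 198^2 = 39204 ≡ 220 (mod 443)
64^32 = (64^16)^2 ≡ 220^2 = 48400 ≡ 113 (mod 443)
64^49 = 64^32 · 64^16 · 64^1 ≡ 113 · 220 · 64 ≡ 227 (mod 443).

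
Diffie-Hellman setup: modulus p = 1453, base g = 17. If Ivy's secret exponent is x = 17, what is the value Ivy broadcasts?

Public value = 17^17 mod 1453.
17^1 ≡ 17 (mod 1453)
17^2 = (17^1)^2 ≡ 17^2 = 289 ≡ 289 (mod 1453)
17^4 = (17^2)^2 ≡ 289^2 = 83521 ≡ 700 (mod 1453)
17^8 = (17^4)^2 ≡ 700^2 = 490000 ≡ 339 (mod 1453)
17^16 = (17^8)^2 ≡ 339^2 = 114921 ≡ 134 (mod 1453)
17^17 = 17^16 · 17^1 ≡ 134 · 17 ≡ 825 (mod 1453).

825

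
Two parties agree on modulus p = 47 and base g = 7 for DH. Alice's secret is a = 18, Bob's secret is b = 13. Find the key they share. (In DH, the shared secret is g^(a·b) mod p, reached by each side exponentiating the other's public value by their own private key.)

4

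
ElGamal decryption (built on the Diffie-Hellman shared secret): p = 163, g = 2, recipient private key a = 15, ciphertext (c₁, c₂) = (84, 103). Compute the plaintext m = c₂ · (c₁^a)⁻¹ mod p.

Shared mask s = c₁^a mod p = 84^15 mod 163.
84^1 ≡ 84 (mod 163)
84^2 = (84^1)^2 ≡ 84^2 = 7056 ≡ 47 (mod 163)
84^4 = (84^2)^2 ≡ 47^2 = 2209 ≡ 90 (mod 163)
84^8 = (84^4)^2 ≡ 90^2 = 8100 ≡ 113 (mod 163)
84^15 = 84^8 · 84^4 · 84^2 · 84^1 ≡ 113 · 90 · 47 · 84 ≡ 22 (mod 163).
So s = 22; s⁻¹ ≡ 126 (mod 163).
m = c₂ · s⁻¹ mod 163 = 103 · 126 mod 163 = 101.

101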